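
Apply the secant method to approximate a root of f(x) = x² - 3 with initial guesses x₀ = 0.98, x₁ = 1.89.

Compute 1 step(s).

f(x) = x² - 3
x₀ = 0.98, x₁ = 1.89

Secant formula: x_{n+1} = x_n - f(x_n)(x_n - x_{n-1})/(f(x_n) - f(x_{n-1}))

Iteration 1:
  f(0.980000) = -2.039600
  f(1.890000) = 0.572100
  x_2 = 1.890000 - 0.572100×(1.890000 - 0.980000)/(0.572100 - (-2.039600))
       = 1.690662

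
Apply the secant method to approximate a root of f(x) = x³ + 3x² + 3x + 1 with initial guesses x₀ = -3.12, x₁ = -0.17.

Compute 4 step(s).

f(x) = x³ + 3x² + 3x + 1
x₀ = -3.12, x₁ = -0.17

Secant formula: x_{n+1} = x_n - f(x_n)(x_n - x_{n-1})/(f(x_n) - f(x_{n-1}))

Iteration 1:
  f(-3.120000) = -9.528128
  f(-0.170000) = 0.571787
  x_2 = -0.170000 - 0.571787×(-0.170000 - (-3.120000))/(0.571787 - (-9.528128))
       = -0.337008
Iteration 2:
  f(-0.170000) = 0.571787
  f(-0.337008) = 0.291423
  x_3 = -0.337008 - 0.291423×(-0.337008 - (-0.170000))/(0.291423 - 0.571787)
       = -0.510605
Iteration 3:
  f(-0.337008) = 0.291423
  f(-0.510605) = 0.117214
  x_4 = -0.510605 - 0.117214×(-0.510605 - (-0.337008))/(0.117214 - 0.291423)
       = -0.627406
Iteration 4:
  f(-0.510605) = 0.117214
  f(-0.627406) = 0.051726
  x_5 = -0.627406 - 0.051726×(-0.627406 - (-0.510605))/(0.051726 - 0.117214)
       = -0.719662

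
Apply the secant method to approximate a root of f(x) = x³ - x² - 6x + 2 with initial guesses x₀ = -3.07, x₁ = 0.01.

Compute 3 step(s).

f(x) = x³ - x² - 6x + 2
x₀ = -3.07, x₁ = 0.01

Secant formula: x_{n+1} = x_n - f(x_n)(x_n - x_{n-1})/(f(x_n) - f(x_{n-1}))

Iteration 1:
  f(-3.070000) = -17.939343
  f(0.010000) = 1.939901
  x_2 = 0.010000 - 1.939901×(0.010000 - (-3.070000))/(1.939901 - (-17.939343))
       = -0.290559
Iteration 2:
  f(0.010000) = 1.939901
  f(-0.290559) = 3.634402
  x_3 = -0.290559 - 3.634402×(-0.290559 - 0.010000)/(3.634402 - 1.939901)
       = 0.354087
Iteration 3:
  f(-0.290559) = 3.634402
  f(0.354087) = -0.205505
  x_4 = 0.354087 - (-0.205505)×(0.354087 - (-0.290559))/(-0.205505 - 3.634402)
       = 0.319587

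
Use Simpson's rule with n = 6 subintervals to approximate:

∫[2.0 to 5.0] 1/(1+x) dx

f(x) = 1/(1+x)
a = 2.0, b = 5.0, n = 6
h = (b - a)/n = 0.500000

Simpson's rule: (h/3)[f(x₀) + 4f(x₁) + 2f(x₂) + ... + f(xₙ)]

x_0 = 2.0000, f(x_0) = 0.333333, coefficient = 1
x_1 = 2.5000, f(x_1) = 0.285714, coefficient = 4
x_2 = 3.0000, f(x_2) = 0.250000, coefficient = 2
x_3 = 3.5000, f(x_3) = 0.222222, coefficient = 4
x_4 = 4.0000, f(x_4) = 0.200000, coefficient = 2
x_5 = 4.5000, f(x_5) = 0.181818, coefficient = 4
x_6 = 5.0000, f(x_6) = 0.166667, coefficient = 1

I ≈ (0.500000/3) × 4.159019 = 0.693170
Exact value: 0.693147
Error: 0.000023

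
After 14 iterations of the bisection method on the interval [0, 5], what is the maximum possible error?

Bisection error bound: |error| ≤ (b-a)/2^n
|error| ≤ (5 - 0)/2^14 = 5/2^14
|error| ≤ 0.0003051758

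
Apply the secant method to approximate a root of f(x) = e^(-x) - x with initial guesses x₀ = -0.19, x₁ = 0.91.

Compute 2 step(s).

f(x) = e^(-x) - x
x₀ = -0.19, x₁ = 0.91

Secant formula: x_{n+1} = x_n - f(x_n)(x_n - x_{n-1})/(f(x_n) - f(x_{n-1}))

Iteration 1:
  f(-0.190000) = 1.399250
  f(0.910000) = -0.507476
  x_2 = 0.910000 - (-0.507476)×(0.910000 - (-0.190000))/(-0.507476 - 1.399250)
       = 0.617235
Iteration 2:
  f(0.910000) = -0.507476
  f(0.617235) = -0.077800
  x_3 = 0.617235 - (-0.077800)×(0.617235 - 0.910000)/(-0.077800 - (-0.507476))
       = 0.564224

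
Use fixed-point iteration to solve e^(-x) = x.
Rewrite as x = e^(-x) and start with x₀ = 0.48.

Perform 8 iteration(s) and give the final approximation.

Equation: e^(-x) = x
Fixed-point form: x = e^(-x)
x₀ = 0.48

x_1 = g(0.480000) = 0.618783
x_2 = g(0.618783) = 0.538599
x_3 = g(0.538599) = 0.583565
x_4 = g(0.583565) = 0.557906
x_5 = g(0.557906) = 0.572407
x_6 = g(0.572407) = 0.564166
x_7 = g(0.564166) = 0.568834
x_8 = g(0.568834) = 0.566185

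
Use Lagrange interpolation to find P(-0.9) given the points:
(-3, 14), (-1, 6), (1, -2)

Lagrange interpolation formula:
P(x) = Σ yᵢ × Lᵢ(x)
where Lᵢ(x) = Π_{j≠i} (x - xⱼ)/(xᵢ - xⱼ)

L_0(-0.9) = (-0.9 - (-1))/(-3 - (-1)) × (-0.9 - 1)/(-3 - 1) = -0.023750
L_1(-0.9) = (-0.9 - (-3))/(-1 - (-3)) × (-0.9 - 1)/(-1 - 1) = 0.997500
L_2(-0.9) = (-0.9 - (-3))/(1 - (-3)) × (-0.9 - (-1))/(1 - (-1)) = 0.026250

P(-0.9) = 14×L_0(-0.9) + 6×L_1(-0.9) + (-2)×L_2(-0.9)
P(-0.9) = 5.600000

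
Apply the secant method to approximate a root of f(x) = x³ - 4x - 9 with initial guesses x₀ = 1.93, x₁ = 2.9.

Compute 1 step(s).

f(x) = x³ - 4x - 9
x₀ = 1.93, x₁ = 2.9

Secant formula: x_{n+1} = x_n - f(x_n)(x_n - x_{n-1})/(f(x_n) - f(x_{n-1}))

Iteration 1:
  f(1.930000) = -9.530943
  f(2.900000) = 3.789000
  x_2 = 2.900000 - 3.789000×(2.900000 - 1.930000)/(3.789000 - (-9.530943))
       = 2.624073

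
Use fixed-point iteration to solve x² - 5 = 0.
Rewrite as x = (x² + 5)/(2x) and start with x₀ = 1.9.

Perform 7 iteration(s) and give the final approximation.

Equation: x² - 5 = 0
Fixed-point form: x = (x² + 5)/(2x)
x₀ = 1.9

x_1 = g(1.900000) = 2.265789
x_2 = g(2.265789) = 2.236263
x_3 = g(2.236263) = 2.236068
x_4 = g(2.236068) = 2.236068
x_5 = g(2.236068) = 2.236068
x_6 = g(2.236068) = 2.236068
x_7 = g(2.236068) = 2.236068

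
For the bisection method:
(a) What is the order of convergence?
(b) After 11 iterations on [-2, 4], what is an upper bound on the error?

(a) Bisection has linear (order 1) convergence; the error is halved each step.

(b) Error bound = (b-a)/2^n = (4 - (-2))/2^{11}
    = 6/2^{11}

(a) 1 (linear); (b) error ≤ 2.93e-03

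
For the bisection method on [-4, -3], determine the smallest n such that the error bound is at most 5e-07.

We need (b-a)/2^n ≤ 5e-07
(-3 - (-4))/2^n ≤ 5e-07
1/2^n ≤ 5e-07
2^n ≥ 2000000
n ≥ log₂(2000000) = 20.93
n ≥ 21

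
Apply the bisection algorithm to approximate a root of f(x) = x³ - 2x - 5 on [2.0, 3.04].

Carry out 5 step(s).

f(x) = x³ - 2x - 5
Initial interval: [2.0, 3.04]

Iteration 1:
  c_1 = (2.000000 + 3.040000)/2 = 2.520000
  f(c_1) = f(2.520000) = 5.963008
  f(a) × f(c) < 0, new interval: [2.000000, 2.520000]
Iteration 2:
  c_2 = (2.000000 + 2.520000)/2 = 2.260000
  f(c_2) = f(2.260000) = 2.023176
  f(a) × f(c) < 0, new interval: [2.000000, 2.260000]
Iteration 3:
  c_3 = (2.000000 + 2.260000)/2 = 2.130000
  f(c_3) = f(2.130000) = 0.403597
  f(a) × f(c) < 0, new interval: [2.000000, 2.130000]
Iteration 4:
  c_4 = (2.000000 + 2.130000)/2 = 2.065000
  f(c_4) = f(2.065000) = -0.324375
  f(a) × f(c) ≥ 0, new interval: [2.065000, 2.130000]
Iteration 5:
  c_5 = (2.065000 + 2.130000)/2 = 2.097500
  f(c_5) = f(2.097500) = 0.032964
  f(a) × f(c) < 0, new interval: [2.065000, 2.097500]

After 5 iteration(s), the approximation is c_5 = 2.097500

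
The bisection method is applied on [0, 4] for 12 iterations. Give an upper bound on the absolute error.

Bisection error bound: |error| ≤ (b-a)/2^n
|error| ≤ (4 - 0)/2^12 = 4/2^12
|error| ≤ 0.0009765625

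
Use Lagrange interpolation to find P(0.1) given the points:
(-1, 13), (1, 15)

Lagrange interpolation formula:
P(x) = Σ yᵢ × Lᵢ(x)
where Lᵢ(x) = Π_{j≠i} (x - xⱼ)/(xᵢ - xⱼ)

L_0(0.1) = (0.1 - 1)/(-1 - 1) = 0.450000
L_1(0.1) = (0.1 - (-1))/(1 - (-1)) = 0.550000

P(0.1) = 13×L_0(0.1) + 15×L_1(0.1)
P(0.1) = 14.100000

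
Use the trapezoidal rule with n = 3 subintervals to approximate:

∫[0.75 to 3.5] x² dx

f(x) = x²
a = 0.75, b = 3.5, n = 3
h = (b - a)/n = 0.916667

Trapezoidal rule: (h/2)[f(x₀) + 2f(x₁) + 2f(x₂) + ... + f(xₙ)]

x_0 = 0.7500, f(x_0) = 0.562500, coefficient = 1
x_1 = 1.6667, f(x_1) = 2.777778, coefficient = 2
x_2 = 2.5833, f(x_2) = 6.673611, coefficient = 2
x_3 = 3.5000, f(x_3) = 12.250000, coefficient = 1

I ≈ (0.916667/2) × 31.715278 = 14.536169
Exact value: 14.151042
Error: 0.385127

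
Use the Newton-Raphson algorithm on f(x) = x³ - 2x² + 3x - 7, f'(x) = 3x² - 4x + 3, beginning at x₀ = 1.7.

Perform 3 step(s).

f(x) = x³ - 2x² + 3x - 7
f'(x) = 3x² - 4x + 3
x₀ = 1.7

Newton-Raphson formula: x_{n+1} = x_n - f(x_n)/f'(x_n)

Iteration 1:
  f(1.700000) = -2.767000
  f'(1.700000) = 4.870000
  x_1 = 1.700000 - (-2.767000)/4.870000 = 2.268172
Iteration 2:
  f(2.268172) = 1.184159
  f'(2.268172) = 9.361129
  x_2 = 2.268172 - 1.184159/9.361129 = 2.141675
Iteration 3:
  f(2.141675) = 0.074856
  f'(2.141675) = 8.193615
  x_3 = 2.141675 - 0.074856/8.193615 = 2.132539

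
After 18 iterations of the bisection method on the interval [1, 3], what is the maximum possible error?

Bisection error bound: |error| ≤ (b-a)/2^n
|error| ≤ (3 - 1)/2^18 = 2/2^18
|error| ≤ 0.0000076294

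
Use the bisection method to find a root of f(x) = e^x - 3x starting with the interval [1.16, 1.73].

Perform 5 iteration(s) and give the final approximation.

f(x) = e^x - 3x
Initial interval: [1.16, 1.73]

Iteration 1:
  c_1 = (1.160000 + 1.730000)/2 = 1.445000
  f(c_1) = f(1.445000) = -0.093148
  f(a) × f(c) ≥ 0, new interval: [1.445000, 1.730000]
Iteration 2:
  c_2 = (1.445000 + 1.730000)/2 = 1.587500
  f(c_2) = f(1.587500) = 0.129005
  f(a) × f(c) < 0, new interval: [1.445000, 1.587500]
Iteration 3:
  c_3 = (1.445000 + 1.587500)/2 = 1.516250
  f(c_3) = f(1.516250) = 0.006361
  f(a) × f(c) < 0, new interval: [1.445000, 1.516250]
Iteration 4:
  c_4 = (1.445000 + 1.516250)/2 = 1.480625
  f(c_4) = f(1.480625) = -0.046183
  f(a) × f(c) ≥ 0, new interval: [1.480625, 1.516250]
Iteration 5:
  c_5 = (1.480625 + 1.516250)/2 = 1.498437
  f(c_5) = f(1.498437) = -0.020621
  f(a) × f(c) ≥ 0, new interval: [1.498437, 1.516250]

After 5 iteration(s), the approximation is c_5 = 1.498437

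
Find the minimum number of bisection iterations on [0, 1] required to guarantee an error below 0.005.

We need (b-a)/2^n ≤ 0.005
(1 - 0)/2^n ≤ 0.005
1/2^n ≤ 0.005
2^n ≥ 200
n ≥ log₂(200) = 7.64
n ≥ 8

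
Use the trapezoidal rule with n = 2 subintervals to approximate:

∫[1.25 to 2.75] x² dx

f(x) = x²
a = 1.25, b = 2.75, n = 2
h = (b - a)/n = 0.750000

Trapezoidal rule: (h/2)[f(x₀) + 2f(x₁) + 2f(x₂) + ... + f(xₙ)]

x_0 = 1.2500, f(x_0) = 1.562500, coefficient = 1
x_1 = 2.0000, f(x_1) = 4.000000, coefficient = 2
x_2 = 2.7500, f(x_2) = 7.562500, coefficient = 1

I ≈ (0.750000/2) × 17.125000 = 6.421875
Exact value: 6.281250
Error: 0.140625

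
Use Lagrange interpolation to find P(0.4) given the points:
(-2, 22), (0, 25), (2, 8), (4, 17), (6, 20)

Lagrange interpolation formula:
P(x) = Σ yᵢ × Lᵢ(x)
where Lᵢ(x) = Π_{j≠i} (x - xⱼ)/(xᵢ - xⱼ)

L_0(0.4) = (0.4 - 0)/(-2 - 0) × (0.4 - 2)/(-2 - 2) × (0.4 - 4)/(-2 - 4) × (0.4 - 6)/(-2 - 6) = -0.033600
L_1(0.4) = (0.4 - (-2))/(0 - (-2)) × (0.4 - 2)/(0 - 2) × (0.4 - 4)/(0 - 4) × (0.4 - 6)/(0 - 6) = 0.806400
L_2(0.4) = (0.4 - (-2))/(2 - (-2)) × (0.4 - 0)/(2 - 0) × (0.4 - 4)/(2 - 4) × (0.4 - 6)/(2 - 6) = 0.302400
L_3(0.4) = (0.4 - (-2))/(4 - (-2)) × (0.4 - 0)/(4 - 0) × (0.4 - 2)/(4 - 2) × (0.4 - 6)/(4 - 6) = -0.089600
L_4(0.4) = (0.4 - (-2))/(6 - (-2)) × (0.4 - 0)/(6 - 0) × (0.4 - 2)/(6 - 2) × (0.4 - 4)/(6 - 4) = 0.014400

P(0.4) = 22×L_0(0.4) + 25×L_1(0.4) + 8×L_2(0.4) + 17×L_3(0.4) + 20×L_4(0.4)
P(0.4) = 20.604800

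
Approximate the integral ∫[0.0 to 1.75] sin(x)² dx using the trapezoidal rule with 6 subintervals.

f(x) = sin(x)²
a = 0.0, b = 1.75, n = 6
h = (b - a)/n = 0.291667

Trapezoidal rule: (h/2)[f(x₀) + 2f(x₁) + 2f(x₂) + ... + f(xₙ)]

x_0 = 0.0000, f(x_0) = 0.000000, coefficient = 1
x_1 = 0.2917, f(x_1) = 0.082684, coefficient = 2
x_2 = 0.5833, f(x_2) = 0.303391, coefficient = 2
x_3 = 0.8750, f(x_3) = 0.589123, coefficient = 2
x_4 = 1.1667, f(x_4) = 0.845379, coefficient = 2
x_5 = 1.4583, f(x_5) = 0.987405, coefficient = 2
x_6 = 1.7500, f(x_6) = 0.968228, coefficient = 1

I ≈ (0.291667/2) × 6.584193 = 0.960195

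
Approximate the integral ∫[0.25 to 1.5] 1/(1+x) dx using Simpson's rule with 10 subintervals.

f(x) = 1/(1+x)
a = 0.25, b = 1.5, n = 10
h = (b - a)/n = 0.125000

Simpson's rule: (h/3)[f(x₀) + 4f(x₁) + 2f(x₂) + ... + f(xₙ)]

x_0 = 0.2500, f(x_0) = 0.800000, coefficient = 1
x_1 = 0.3750, f(x_1) = 0.727273, coefficient = 4
x_2 = 0.5000, f(x_2) = 0.666667, coefficient = 2
x_3 = 0.6250, f(x_3) = 0.615385, coefficient = 4
x_4 = 0.7500, f(x_4) = 0.571429, coefficient = 2
x_5 = 0.8750, f(x_5) = 0.533333, coefficient = 4
x_6 = 1.0000, f(x_6) = 0.500000, coefficient = 2
x_7 = 1.1250, f(x_7) = 0.470588, coefficient = 4
x_8 = 1.2500, f(x_8) = 0.444444, coefficient = 2
x_9 = 1.3750, f(x_9) = 0.421053, coefficient = 4
x_10 = 1.5000, f(x_10) = 0.400000, coefficient = 1

I ≈ (0.125000/3) × 16.635606 = 0.693150
Exact value: 0.693147
Error: 0.000003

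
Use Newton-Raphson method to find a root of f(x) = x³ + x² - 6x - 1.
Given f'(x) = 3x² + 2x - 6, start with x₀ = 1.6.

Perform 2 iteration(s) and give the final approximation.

f(x) = x³ + x² - 6x - 1
f'(x) = 3x² + 2x - 6
x₀ = 1.6

Newton-Raphson formula: x_{n+1} = x_n - f(x_n)/f'(x_n)

Iteration 1:
  f(1.600000) = -3.944000
  f'(1.600000) = 4.880000
  x_1 = 1.600000 - (-3.944000)/4.880000 = 2.408197
Iteration 2:
  f(2.408197) = 4.316355
  f'(2.408197) = 16.214628
  x_2 = 2.408197 - 4.316355/16.214628 = 2.141995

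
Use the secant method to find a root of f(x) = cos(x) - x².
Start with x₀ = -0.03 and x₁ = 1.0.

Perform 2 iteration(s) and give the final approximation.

f(x) = cos(x) - x²
x₀ = -0.03, x₁ = 1.0

Secant formula: x_{n+1} = x_n - f(x_n)(x_n - x_{n-1})/(f(x_n) - f(x_{n-1}))

Iteration 1:
  f(-0.030000) = 0.998650
  f(1.000000) = -0.459698
  x_2 = 1.000000 - (-0.459698)×(1.000000 - (-0.030000))/(-0.459698 - 0.998650)
       = 0.675325
Iteration 2:
  f(1.000000) = -0.459698
  f(0.675325) = 0.324439
  x_3 = 0.675325 - 0.324439×(0.675325 - 1.000000)/(0.324439 - (-0.459698))
       = 0.809661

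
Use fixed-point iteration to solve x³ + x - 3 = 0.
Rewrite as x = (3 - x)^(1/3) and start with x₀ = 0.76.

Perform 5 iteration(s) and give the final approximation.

Equation: x³ + x - 3 = 0
Fixed-point form: x = (3 - x)^(1/3)
x₀ = 0.76

x_1 = g(0.760000) = 1.308427
x_2 = g(1.308427) = 1.191508
x_3 = g(1.191508) = 1.218350
x_4 = g(1.218350) = 1.212293
x_5 = g(1.212293) = 1.213665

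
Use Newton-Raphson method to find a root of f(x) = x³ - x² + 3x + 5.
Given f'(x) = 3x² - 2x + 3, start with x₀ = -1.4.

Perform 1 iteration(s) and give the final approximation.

f(x) = x³ - x² + 3x + 5
f'(x) = 3x² - 2x + 3
x₀ = -1.4

Newton-Raphson formula: x_{n+1} = x_n - f(x_n)/f'(x_n)

Iteration 1:
  f(-1.400000) = -3.904000
  f'(-1.400000) = 11.680000
  x_1 = -1.400000 - (-3.904000)/11.680000 = -1.065753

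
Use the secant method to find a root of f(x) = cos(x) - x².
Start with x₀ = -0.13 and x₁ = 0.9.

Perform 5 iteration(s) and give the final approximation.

f(x) = cos(x) - x²
x₀ = -0.13, x₁ = 0.9

Secant formula: x_{n+1} = x_n - f(x_n)(x_n - x_{n-1})/(f(x_n) - f(x_{n-1}))

Iteration 1:
  f(-0.130000) = 0.974662
  f(0.900000) = -0.188390
  x_2 = 0.900000 - (-0.188390)×(0.900000 - (-0.130000))/(-0.188390 - 0.974662)
       = 0.733162
Iteration 2:
  f(0.900000) = -0.188390
  f(0.733162) = 0.205536
  x_3 = 0.733162 - 0.205536×(0.733162 - 0.900000)/(0.205536 - (-0.188390))
       = 0.820212
Iteration 3:
  f(0.733162) = 0.205536
  f(0.820212) = 0.009319
  x_4 = 0.820212 - 0.009319×(0.820212 - 0.733162)/(0.009319 - 0.205536)
       = 0.824346
Iteration 4:
  f(0.820212) = 0.009319
  f(0.824346) = -0.000509
  x_5 = 0.824346 - (-0.000509)×(0.824346 - 0.820212)/(-0.000509 - 0.009319)
       = 0.824132
Iteration 5:
  f(0.824346) = -0.000509
  f(0.824132) = 0.000001
  x_6 = 0.824132 - 0.000001×(0.824132 - 0.824346)/(0.000001 - (-0.000509))
       = 0.824132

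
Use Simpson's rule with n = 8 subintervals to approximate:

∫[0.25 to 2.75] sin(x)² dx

f(x) = sin(x)²
a = 0.25, b = 2.75, n = 8
h = (b - a)/n = 0.312500

Simpson's rule: (h/3)[f(x₀) + 4f(x₁) + 2f(x₂) + ... + f(xₙ)]

x_0 = 0.2500, f(x_0) = 0.061209, coefficient = 1
x_1 = 0.5625, f(x_1) = 0.284412, coefficient = 4
x_2 = 0.8750, f(x_2) = 0.589123, coefficient = 2
x_3 = 1.1875, f(x_3) = 0.860139, coefficient = 4
x_4 = 1.5000, f(x_4) = 0.994996, coefficient = 2
x_5 = 1.8125, f(x_5) = 0.942708, coefficient = 4
x_6 = 2.1250, f(x_6) = 0.723044, coefficient = 2
x_7 = 2.4375, f(x_7) = 0.419052, coefficient = 4
x_8 = 2.7500, f(x_8) = 0.145665, coefficient = 1

I ≈ (0.312500/3) × 14.846446 = 1.546505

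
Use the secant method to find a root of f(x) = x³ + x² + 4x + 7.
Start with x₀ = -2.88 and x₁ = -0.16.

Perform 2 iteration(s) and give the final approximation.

f(x) = x³ + x² + 4x + 7
x₀ = -2.88, x₁ = -0.16

Secant formula: x_{n+1} = x_n - f(x_n)(x_n - x_{n-1})/(f(x_n) - f(x_{n-1}))

Iteration 1:
  f(-2.880000) = -20.113472
  f(-0.160000) = 6.381504
  x_2 = -0.160000 - 6.381504×(-0.160000 - (-2.880000))/(6.381504 - (-20.113472))
       = -0.815131
Iteration 2:
  f(-0.160000) = 6.381504
  f(-0.815131) = 3.862308
  x_3 = -0.815131 - 3.862308×(-0.815131 - (-0.160000))/(3.862308 - 6.381504)
       = -1.819547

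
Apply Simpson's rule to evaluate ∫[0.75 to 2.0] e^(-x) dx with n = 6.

f(x) = e^(-x)
a = 0.75, b = 2.0, n = 6
h = (b - a)/n = 0.208333

Simpson's rule: (h/3)[f(x₀) + 4f(x₁) + 2f(x₂) + ... + f(xₙ)]

x_0 = 0.7500, f(x_0) = 0.472367, coefficient = 1
x_1 = 0.9583, f(x_1) = 0.383532, coefficient = 4
x_2 = 1.1667, f(x_2) = 0.311403, coefficient = 2
x_3 = 1.3750, f(x_3) = 0.252840, coefficient = 4
x_4 = 1.5833, f(x_4) = 0.205290, coefficient = 2
x_5 = 1.7917, f(x_5) = 0.166682, coefficient = 4
x_6 = 2.0000, f(x_6) = 0.135335, coefficient = 1

I ≈ (0.208333/3) × 4.853301 = 0.337035
Exact value: 0.337031
Error: 0.000004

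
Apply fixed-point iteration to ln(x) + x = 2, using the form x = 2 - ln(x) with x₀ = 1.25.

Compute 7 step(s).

Equation: ln(x) + x = 2
Fixed-point form: x = 2 - ln(x)
x₀ = 1.25

x_1 = g(1.250000) = 1.776856
x_2 = g(1.776856) = 1.425154
x_3 = g(1.425154) = 1.645720
x_4 = g(1.645720) = 1.501822
x_5 = g(1.501822) = 1.593321
x_6 = g(1.593321) = 1.534180
x_7 = g(1.534180) = 1.572004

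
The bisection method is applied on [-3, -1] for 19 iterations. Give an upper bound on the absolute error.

Bisection error bound: |error| ≤ (b-a)/2^n
|error| ≤ (-1 - (-3))/2^19 = 2/2^19
|error| ≤ 0.0000038147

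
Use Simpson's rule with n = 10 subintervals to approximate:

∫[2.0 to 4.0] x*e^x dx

f(x) = x*e^x
a = 2.0, b = 4.0, n = 10
h = (b - a)/n = 0.200000

Simpson's rule: (h/3)[f(x₀) + 4f(x₁) + 2f(x₂) + ... + f(xₙ)]

x_0 = 2.0000, f(x_0) = 14.778112, coefficient = 1
x_1 = 2.2000, f(x_1) = 19.855030, coefficient = 4
x_2 = 2.4000, f(x_2) = 26.455623, coefficient = 2
x_3 = 2.6000, f(x_3) = 35.005719, coefficient = 4
x_4 = 2.8000, f(x_4) = 46.045011, coefficient = 2
x_5 = 3.0000, f(x_5) = 60.256611, coefficient = 4
x_6 = 3.2000, f(x_6) = 78.504097, coefficient = 2
x_7 = 3.4000, f(x_7) = 101.877940, coefficient = 4
x_8 = 3.6000, f(x_8) = 131.753644, coefficient = 2
x_9 = 3.8000, f(x_9) = 169.864501, coefficient = 4
x_10 = 4.0000, f(x_10) = 218.392600, coefficient = 1

I ≈ (0.200000/3) × 2346.126665 = 156.408444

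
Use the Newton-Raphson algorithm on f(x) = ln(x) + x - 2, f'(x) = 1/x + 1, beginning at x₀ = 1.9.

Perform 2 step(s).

f(x) = ln(x) + x - 2
f'(x) = 1/x + 1
x₀ = 1.9

Newton-Raphson formula: x_{n+1} = x_n - f(x_n)/f'(x_n)

Iteration 1:
  f(1.900000) = 0.541854
  f'(1.900000) = 1.526316
  x_1 = 1.900000 - 0.541854/1.526316 = 1.544992
Iteration 2:
  f(1.544992) = -0.019989
  f'(1.544992) = 1.647252
  x_2 = 1.544992 - (-0.019989)/1.647252 = 1.557127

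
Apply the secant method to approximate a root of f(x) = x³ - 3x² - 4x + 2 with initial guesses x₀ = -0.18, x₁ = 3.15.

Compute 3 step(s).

f(x) = x³ - 3x² - 4x + 2
x₀ = -0.18, x₁ = 3.15

Secant formula: x_{n+1} = x_n - f(x_n)(x_n - x_{n-1})/(f(x_n) - f(x_{n-1}))

Iteration 1:
  f(-0.180000) = 2.616968
  f(3.150000) = -9.111625
  x_2 = 3.150000 - (-9.111625)×(3.150000 - (-0.180000))/(-9.111625 - 2.616968)
       = 0.563014
Iteration 2:
  f(3.150000) = -9.111625
  f(0.563014) = -1.024540
  x_3 = 0.563014 - (-1.024540)×(0.563014 - 3.150000)/(-1.024540 - (-9.111625))
       = 0.235272
Iteration 3:
  f(0.563014) = -1.024540
  f(0.235272) = 0.905875
  x_4 = 0.235272 - 0.905875×(0.235272 - 0.563014)/(0.905875 - (-1.024540))
       = 0.389070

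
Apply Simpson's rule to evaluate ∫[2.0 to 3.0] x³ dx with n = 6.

f(x) = x³
a = 2.0, b = 3.0, n = 6
h = (b - a)/n = 0.166667

Simpson's rule: (h/3)[f(x₀) + 4f(x₁) + 2f(x₂) + ... + f(xₙ)]

x_0 = 2.0000, f(x_0) = 8.000000, coefficient = 1
x_1 = 2.1667, f(x_1) = 10.171296, coefficient = 4
x_2 = 2.3333, f(x_2) = 12.703704, coefficient = 2
x_3 = 2.5000, f(x_3) = 15.625000, coefficient = 4
x_4 = 2.6667, f(x_4) = 18.962963, coefficient = 2
x_5 = 2.8333, f(x_5) = 22.745370, coefficient = 4
x_6 = 3.0000, f(x_6) = 27.000000, coefficient = 1

I ≈ (0.166667/3) × 292.500000 = 16.250000
Exact value: 16.250000
Error: 0.000000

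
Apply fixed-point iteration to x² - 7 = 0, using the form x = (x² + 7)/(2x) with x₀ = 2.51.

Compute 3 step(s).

Equation: x² - 7 = 0
Fixed-point form: x = (x² + 7)/(2x)
x₀ = 2.51

x_1 = g(2.510000) = 2.649422
x_2 = g(2.649422) = 2.645754
x_3 = g(2.645754) = 2.645751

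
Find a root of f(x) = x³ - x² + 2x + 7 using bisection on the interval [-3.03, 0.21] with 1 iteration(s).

f(x) = x³ - x² + 2x + 7
Initial interval: [-3.03, 0.21]

Iteration 1:
  c_1 = (-3.030000 + 0.210000)/2 = -1.410000
  f(c_1) = f(-1.410000) = -0.611321
  f(a) × f(c) ≥ 0, new interval: [-1.410000, 0.210000]

After 1 iteration(s), the approximation is c_1 = -1.410000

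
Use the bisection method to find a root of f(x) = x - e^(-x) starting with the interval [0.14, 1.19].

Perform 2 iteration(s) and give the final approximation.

f(x) = x - e^(-x)
Initial interval: [0.14, 1.19]

Iteration 1:
  c_1 = (0.140000 + 1.190000)/2 = 0.665000
  f(c_1) = f(0.665000) = 0.150726
  f(a) × f(c) < 0, new interval: [0.140000, 0.665000]
Iteration 2:
  c_2 = (0.140000 + 0.665000)/2 = 0.402500
  f(c_2) = f(0.402500) = -0.266146
  f(a) × f(c) ≥ 0, new interval: [0.402500, 0.665000]

After 2 iteration(s), the approximation is c_2 = 0.402500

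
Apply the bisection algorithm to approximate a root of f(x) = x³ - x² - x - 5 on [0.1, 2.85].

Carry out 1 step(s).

f(x) = x³ - x² - x - 5
Initial interval: [0.1, 2.85]

Iteration 1:
  c_1 = (0.100000 + 2.850000)/2 = 1.475000
  f(c_1) = f(1.475000) = -5.441578
  f(a) × f(c) ≥ 0, new interval: [1.475000, 2.850000]

After 1 iteration(s), the approximation is c_1 = 1.475000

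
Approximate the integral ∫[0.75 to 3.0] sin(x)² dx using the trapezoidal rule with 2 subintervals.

f(x) = sin(x)²
a = 0.75, b = 3.0, n = 2
h = (b - a)/n = 1.125000

Trapezoidal rule: (h/2)[f(x₀) + 2f(x₁) + 2f(x₂) + ... + f(xₙ)]

x_0 = 0.7500, f(x_0) = 0.464631, coefficient = 1
x_1 = 1.8750, f(x_1) = 0.910280, coefficient = 2
x_2 = 3.0000, f(x_2) = 0.019915, coefficient = 1

I ≈ (1.125000/2) × 2.305106 = 1.296622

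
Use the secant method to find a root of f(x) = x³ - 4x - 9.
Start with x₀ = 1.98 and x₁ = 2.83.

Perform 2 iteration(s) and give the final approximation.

f(x) = x³ - 4x - 9
x₀ = 1.98, x₁ = 2.83

Secant formula: x_{n+1} = x_n - f(x_n)(x_n - x_{n-1})/(f(x_n) - f(x_{n-1}))

Iteration 1:
  f(1.980000) = -9.157608
  f(2.830000) = 2.345187
  x_2 = 2.830000 - 2.345187×(2.830000 - 1.980000)/(2.345187 - (-9.157608))
       = 2.656702
Iteration 2:
  f(2.830000) = 2.345187
  f(2.656702) = -0.875628
  x_3 = 2.656702 - (-0.875628)×(2.656702 - 2.830000)/(-0.875628 - 2.345187)
       = 2.703816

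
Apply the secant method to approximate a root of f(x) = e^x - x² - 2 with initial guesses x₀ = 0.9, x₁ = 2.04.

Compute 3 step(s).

f(x) = e^x - x² - 2
x₀ = 0.9, x₁ = 2.04

Secant formula: x_{n+1} = x_n - f(x_n)(x_n - x_{n-1})/(f(x_n) - f(x_{n-1}))

Iteration 1:
  f(0.900000) = -0.350397
  f(2.040000) = 1.529009
  x_2 = 2.040000 - 1.529009×(2.040000 - 0.900000)/(1.529009 - (-0.350397))
       = 1.112542
Iteration 2:
  f(2.040000) = 1.529009
  f(1.112542) = -0.195668
  x_3 = 1.112542 - (-0.195668)×(1.112542 - 2.040000)/(-0.195668 - 1.529009)
       = 1.217764
Iteration 3:
  f(1.112542) = -0.195668
  f(1.217764) = -0.103327
  x_4 = 1.217764 - (-0.103327)×(1.217764 - 1.112542)/(-0.103327 - (-0.195668))
       = 1.335504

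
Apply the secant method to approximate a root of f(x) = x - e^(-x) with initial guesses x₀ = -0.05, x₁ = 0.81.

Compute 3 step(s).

f(x) = x - e^(-x)
x₀ = -0.05, x₁ = 0.81

Secant formula: x_{n+1} = x_n - f(x_n)(x_n - x_{n-1})/(f(x_n) - f(x_{n-1}))

Iteration 1:
  f(-0.050000) = -1.101271
  f(0.810000) = 0.365142
  x_2 = 0.810000 - 0.365142×(0.810000 - (-0.050000))/(0.365142 - (-1.101271))
       = 0.595857
Iteration 2:
  f(0.810000) = 0.365142
  f(0.595857) = 0.044767
  x_3 = 0.595857 - 0.044767×(0.595857 - 0.810000)/(0.044767 - 0.365142)
       = 0.565934
Iteration 3:
  f(0.595857) = 0.044767
  f(0.565934) = -0.001895
  x_4 = 0.565934 - (-0.001895)×(0.565934 - 0.595857)/(-0.001895 - 0.044767)
       = 0.567150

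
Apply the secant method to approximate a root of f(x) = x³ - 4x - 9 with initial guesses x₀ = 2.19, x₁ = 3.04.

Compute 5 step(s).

f(x) = x³ - 4x - 9
x₀ = 2.19, x₁ = 3.04

Secant formula: x_{n+1} = x_n - f(x_n)(x_n - x_{n-1})/(f(x_n) - f(x_{n-1}))

Iteration 1:
  f(2.190000) = -7.256541
  f(3.040000) = 6.934464
  x_2 = 3.040000 - 6.934464×(3.040000 - 2.190000)/(6.934464 - (-7.256541))
       = 2.624646
Iteration 2:
  f(3.040000) = 6.934464
  f(2.624646) = -1.418015
  x_3 = 2.624646 - (-1.418015)×(2.624646 - 3.040000)/(-1.418015 - 6.934464)
       = 2.695161
Iteration 3:
  f(2.624646) = -1.418015
  f(2.695161) = -0.203281
  x_4 = 2.695161 - (-0.203281)×(2.695161 - 2.624646)/(-0.203281 - (-1.418015))
       = 2.706962
Iteration 4:
  f(2.695161) = -0.203281
  f(2.706962) = 0.007797
  x_5 = 2.706962 - 0.007797×(2.706962 - 2.695161)/(0.007797 - (-0.203281))
       = 2.706526
Iteration 5:
  f(2.706962) = 0.007797
  f(2.706526) = -0.000040
  x_6 = 2.706526 - (-0.000040)×(2.706526 - 2.706962)/(-0.000040 - 0.007797)
       = 2.706528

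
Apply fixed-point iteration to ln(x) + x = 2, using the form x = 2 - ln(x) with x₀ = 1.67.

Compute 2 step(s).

Equation: ln(x) + x = 2
Fixed-point form: x = 2 - ln(x)
x₀ = 1.67

x_1 = g(1.670000) = 1.487176
x_2 = g(1.487176) = 1.603121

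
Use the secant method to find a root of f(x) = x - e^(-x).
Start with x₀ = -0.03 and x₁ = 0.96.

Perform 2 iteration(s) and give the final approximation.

f(x) = x - e^(-x)
x₀ = -0.03, x₁ = 0.96

Secant formula: x_{n+1} = x_n - f(x_n)(x_n - x_{n-1})/(f(x_n) - f(x_{n-1}))

Iteration 1:
  f(-0.030000) = -1.060455
  f(0.960000) = 0.577107
  x_2 = 0.960000 - 0.577107×(0.960000 - (-0.030000))/(0.577107 - (-1.060455))
       = 0.611106
Iteration 2:
  f(0.960000) = 0.577107
  f(0.611106) = 0.068355
  x_3 = 0.611106 - 0.068355×(0.611106 - 0.960000)/(0.068355 - 0.577107)
       = 0.564229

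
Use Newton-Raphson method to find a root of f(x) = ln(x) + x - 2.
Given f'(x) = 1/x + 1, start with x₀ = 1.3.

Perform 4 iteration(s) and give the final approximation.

f(x) = ln(x) + x - 2
f'(x) = 1/x + 1
x₀ = 1.3

Newton-Raphson formula: x_{n+1} = x_n - f(x_n)/f'(x_n)

Iteration 1:
  f(1.300000) = -0.437636
  f'(1.300000) = 1.769231
  x_1 = 1.300000 - (-0.437636)/1.769231 = 1.547359
Iteration 2:
  f(1.547359) = -0.016091
  f'(1.547359) = 1.646262
  x_2 = 1.547359 - (-0.016091)/1.646262 = 1.557134
Iteration 3:
  f(1.557134) = -0.000020
  f'(1.557134) = 1.642206
  x_3 = 1.557134 - (-0.000020)/1.642206 = 1.557146
Iteration 4:
  f(1.557146) = 0.000000
  f'(1.557146) = 1.642201
  x_4 = 1.557146 - 0.000000/1.642201 = 1.557146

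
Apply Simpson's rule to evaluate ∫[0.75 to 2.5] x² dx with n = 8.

f(x) = x²
a = 0.75, b = 2.5, n = 8
h = (b - a)/n = 0.218750

Simpson's rule: (h/3)[f(x₀) + 4f(x₁) + 2f(x₂) + ... + f(xₙ)]

x_0 = 0.7500, f(x_0) = 0.562500, coefficient = 1
x_1 = 0.9688, f(x_1) = 0.938477, coefficient = 4
x_2 = 1.1875, f(x_2) = 1.410156, coefficient = 2
x_3 = 1.4062, f(x_3) = 1.977539, coefficient = 4
x_4 = 1.6250, f(x_4) = 2.640625, coefficient = 2
x_5 = 1.8438, f(x_5) = 3.399414, coefficient = 4
x_6 = 2.0625, f(x_6) = 4.253906, coefficient = 2
x_7 = 2.2812, f(x_7) = 5.204102, coefficient = 4
x_8 = 2.5000, f(x_8) = 6.250000, coefficient = 1

I ≈ (0.218750/3) × 69.500000 = 5.067708
Exact value: 5.067708
Error: 0.000000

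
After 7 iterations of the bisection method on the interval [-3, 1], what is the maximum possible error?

Bisection error bound: |error| ≤ (b-a)/2^n
|error| ≤ (1 - (-3))/2^7 = 4/2^7
|error| ≤ 0.0312500000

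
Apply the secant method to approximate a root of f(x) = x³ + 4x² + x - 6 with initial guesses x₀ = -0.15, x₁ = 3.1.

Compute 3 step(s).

f(x) = x³ + 4x² + x - 6
x₀ = -0.15, x₁ = 3.1

Secant formula: x_{n+1} = x_n - f(x_n)(x_n - x_{n-1})/(f(x_n) - f(x_{n-1}))

Iteration 1:
  f(-0.150000) = -6.063375
  f(3.100000) = 65.331000
  x_2 = 3.100000 - 65.331000×(3.100000 - (-0.150000))/(65.331000 - (-6.063375))
       = 0.126016
Iteration 2:
  f(3.100000) = 65.331000
  f(0.126016) = -5.808463
  x_3 = 0.126016 - (-5.808463)×(0.126016 - 3.100000)/(-5.808463 - 65.331000)
       = 0.368838
Iteration 3:
  f(0.126016) = -5.808463
  f(0.368838) = -5.036817
  x_4 = 0.368838 - (-5.036817)×(0.368838 - 0.126016)/(-5.036817 - (-5.808463))
       = 1.953831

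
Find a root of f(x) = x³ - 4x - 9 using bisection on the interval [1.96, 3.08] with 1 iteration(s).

f(x) = x³ - 4x - 9
Initial interval: [1.96, 3.08]

Iteration 1:
  c_1 = (1.960000 + 3.080000)/2 = 2.520000
  f(c_1) = f(2.520000) = -3.076992
  f(a) × f(c) ≥ 0, new interval: [2.520000, 3.080000]

After 1 iteration(s), the approximation is c_1 = 2.520000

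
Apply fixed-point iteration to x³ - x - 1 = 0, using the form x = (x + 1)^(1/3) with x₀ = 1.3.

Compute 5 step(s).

Equation: x³ - x - 1 = 0
Fixed-point form: x = (x + 1)^(1/3)
x₀ = 1.3

x_1 = g(1.300000) = 1.320006
x_2 = g(1.320006) = 1.323822
x_3 = g(1.323822) = 1.324548
x_4 = g(1.324548) = 1.324686
x_5 = g(1.324686) = 1.324712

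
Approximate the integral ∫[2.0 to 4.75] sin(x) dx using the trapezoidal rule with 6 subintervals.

f(x) = sin(x)
a = 2.0, b = 4.75, n = 6
h = (b - a)/n = 0.458333

Trapezoidal rule: (h/2)[f(x₀) + 2f(x₁) + 2f(x₂) + ... + f(xₙ)]

x_0 = 2.0000, f(x_0) = 0.909297, coefficient = 1
x_1 = 2.4583, f(x_1) = 0.631324, coefficient = 2
x_2 = 2.9167, f(x_2) = 0.223034, coefficient = 2
x_3 = 3.3750, f(x_3) = -0.231294, coefficient = 2
x_4 = 3.8333, f(x_4) = -0.637879, coefficient = 2
x_5 = 4.2917, f(x_5) = -0.912794, coefficient = 2
x_6 = 4.7500, f(x_6) = -0.999293, coefficient = 1

I ≈ (0.458333/2) × -1.945212 = -0.445778
Exact value: -0.453749
Error: 0.007971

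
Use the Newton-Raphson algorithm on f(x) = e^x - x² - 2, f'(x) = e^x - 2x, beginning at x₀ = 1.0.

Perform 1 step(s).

f(x) = e^x - x² - 2
f'(x) = e^x - 2x
x₀ = 1.0

Newton-Raphson formula: x_{n+1} = x_n - f(x_n)/f'(x_n)

Iteration 1:
  f(1.000000) = -0.281718
  f'(1.000000) = 0.718282
  x_1 = 1.000000 - (-0.281718)/0.718282 = 1.392211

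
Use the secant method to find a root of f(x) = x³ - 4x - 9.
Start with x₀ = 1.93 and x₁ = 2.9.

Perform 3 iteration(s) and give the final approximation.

f(x) = x³ - 4x - 9
x₀ = 1.93, x₁ = 2.9

Secant formula: x_{n+1} = x_n - f(x_n)(x_n - x_{n-1})/(f(x_n) - f(x_{n-1}))

Iteration 1:
  f(1.930000) = -9.530943
  f(2.900000) = 3.789000
  x_2 = 2.900000 - 3.789000×(2.900000 - 1.930000)/(3.789000 - (-9.530943))
       = 2.624073
Iteration 2:
  f(2.900000) = 3.789000
  f(2.624073) = -1.427555
  x_3 = 2.624073 - (-1.427555)×(2.624073 - 2.900000)/(-1.427555 - 3.789000)
       = 2.699583
Iteration 3:
  f(2.624073) = -1.427555
  f(2.699583) = -0.124452
  x_4 = 2.699583 - (-0.124452)×(2.699583 - 2.624073)/(-0.124452 - (-1.427555))
       = 2.706794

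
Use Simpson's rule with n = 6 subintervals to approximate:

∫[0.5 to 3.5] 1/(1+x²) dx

f(x) = 1/(1+x²)
a = 0.5, b = 3.5, n = 6
h = (b - a)/n = 0.500000

Simpson's rule: (h/3)[f(x₀) + 4f(x₁) + 2f(x₂) + ... + f(xₙ)]

x_0 = 0.5000, f(x_0) = 0.800000, coefficient = 1
x_1 = 1.0000, f(x_1) = 0.500000, coefficient = 4
x_2 = 1.5000, f(x_2) = 0.307692, coefficient = 2
x_3 = 2.0000, f(x_3) = 0.200000, coefficient = 4
x_4 = 2.5000, f(x_4) = 0.137931, coefficient = 2
x_5 = 3.0000, f(x_5) = 0.100000, coefficient = 4
x_6 = 3.5000, f(x_6) = 0.075472, coefficient = 1

I ≈ (0.500000/3) × 4.966718 = 0.827786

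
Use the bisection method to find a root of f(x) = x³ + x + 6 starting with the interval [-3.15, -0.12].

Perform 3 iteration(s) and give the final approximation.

f(x) = x³ + x + 6
Initial interval: [-3.15, -0.12]

Iteration 1:
  c_1 = (-3.150000 + (-0.120000))/2 = -1.635000
  f(c_1) = f(-1.635000) = -0.005723
  f(a) × f(c) ≥ 0, new interval: [-1.635000, -0.120000]
Iteration 2:
  c_2 = (-1.635000 + (-0.120000))/2 = -0.877500
  f(c_2) = f(-0.877500) = 4.446820
  f(a) × f(c) < 0, new interval: [-1.635000, -0.877500]
Iteration 3:
  c_3 = (-1.635000 + (-0.877500))/2 = -1.256250
  f(c_3) = f(-1.256250) = 2.761181
  f(a) × f(c) < 0, new interval: [-1.635000, -1.256250]

After 3 iteration(s), the approximation is c_3 = -1.256250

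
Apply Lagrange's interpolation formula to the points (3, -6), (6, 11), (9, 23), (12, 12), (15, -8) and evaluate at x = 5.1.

Lagrange interpolation formula:
P(x) = Σ yᵢ × Lᵢ(x)
where Lᵢ(x) = Π_{j≠i} (x - xⱼ)/(xᵢ - xⱼ)

L_0(5.1) = (5.1 - 6)/(3 - 6) × (5.1 - 9)/(3 - 9) × (5.1 - 12)/(3 - 12) × (5.1 - 15)/(3 - 15) = 0.123338
L_1(5.1) = (5.1 - 3)/(6 - 3) × (5.1 - 9)/(6 - 9) × (5.1 - 12)/(6 - 12) × (5.1 - 15)/(6 - 15) = 1.151150
L_2(5.1) = (5.1 - 3)/(9 - 3) × (5.1 - 6)/(9 - 6) × (5.1 - 12)/(9 - 12) × (5.1 - 15)/(9 - 15) = -0.398475
L_3(5.1) = (5.1 - 3)/(12 - 3) × (5.1 - 6)/(12 - 6) × (5.1 - 9)/(12 - 9) × (5.1 - 15)/(12 - 15) = 0.150150
L_4(5.1) = (5.1 - 3)/(15 - 3) × (5.1 - 6)/(15 - 6) × (5.1 - 9)/(15 - 9) × (5.1 - 12)/(15 - 12) = -0.026163

P(5.1) = (-6)×L_0(5.1) + 11×L_1(5.1) + 23×L_2(5.1) + 12×L_3(5.1) + (-8)×L_4(5.1)
P(5.1) = 4.768800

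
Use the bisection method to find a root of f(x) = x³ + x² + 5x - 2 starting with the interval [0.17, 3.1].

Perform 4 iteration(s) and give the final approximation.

f(x) = x³ + x² + 5x - 2
Initial interval: [0.17, 3.1]

Iteration 1:
  c_1 = (0.170000 + 3.100000)/2 = 1.635000
  f(c_1) = f(1.635000) = 13.218948
  f(a) × f(c) < 0, new interval: [0.170000, 1.635000]
Iteration 2:
  c_2 = (0.170000 + 1.635000)/2 = 0.902500
  f(c_2) = f(0.902500) = 4.062098
  f(a) × f(c) < 0, new interval: [0.170000, 0.902500]
Iteration 3:
  c_3 = (0.170000 + 0.902500)/2 = 0.536250
  f(c_3) = f(0.536250) = 1.123020
  f(a) × f(c) < 0, new interval: [0.170000, 0.536250]
Iteration 4:
  c_4 = (0.170000 + 0.536250)/2 = 0.353125
  f(c_4) = f(0.353125) = -0.065644
  f(a) × f(c) ≥ 0, new interval: [0.353125, 0.536250]

After 4 iteration(s), the approximation is c_4 = 0.353125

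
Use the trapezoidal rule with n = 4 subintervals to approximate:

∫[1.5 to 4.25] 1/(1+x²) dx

f(x) = 1/(1+x²)
a = 1.5, b = 4.25, n = 4
h = (b - a)/n = 0.687500

Trapezoidal rule: (h/2)[f(x₀) + 2f(x₁) + 2f(x₂) + ... + f(xₙ)]

x_0 = 1.5000, f(x_0) = 0.307692, coefficient = 1
x_1 = 2.1875, f(x_1) = 0.172856, coefficient = 2
x_2 = 2.8750, f(x_2) = 0.107926, coefficient = 2
x_3 = 3.5625, f(x_3) = 0.073039, coefficient = 2
x_4 = 4.2500, f(x_4) = 0.052459, coefficient = 1

I ≈ (0.687500/2) × 1.067792 = 0.367054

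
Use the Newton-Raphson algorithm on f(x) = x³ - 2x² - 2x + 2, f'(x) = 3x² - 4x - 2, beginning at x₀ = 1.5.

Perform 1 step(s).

f(x) = x³ - 2x² - 2x + 2
f'(x) = 3x² - 4x - 2
x₀ = 1.5

Newton-Raphson formula: x_{n+1} = x_n - f(x_n)/f'(x_n)

Iteration 1:
  f(1.500000) = -2.125000
  f'(1.500000) = -1.250000
  x_1 = 1.500000 - (-2.125000)/(-1.250000) = -0.200000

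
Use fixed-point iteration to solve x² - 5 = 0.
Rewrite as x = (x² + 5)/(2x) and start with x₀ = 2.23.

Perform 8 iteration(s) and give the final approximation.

Equation: x² - 5 = 0
Fixed-point form: x = (x² + 5)/(2x)
x₀ = 2.23

x_1 = g(2.230000) = 2.236076
x_2 = g(2.236076) = 2.236068
x_3 = g(2.236068) = 2.236068
x_4 = g(2.236068) = 2.236068
x_5 = g(2.236068) = 2.236068
x_6 = g(2.236068) = 2.236068
x_7 = g(2.236068) = 2.236068
x_8 = g(2.236068) = 2.236068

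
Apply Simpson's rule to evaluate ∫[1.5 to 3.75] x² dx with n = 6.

f(x) = x²
a = 1.5, b = 3.75, n = 6
h = (b - a)/n = 0.375000

Simpson's rule: (h/3)[f(x₀) + 4f(x₁) + 2f(x₂) + ... + f(xₙ)]

x_0 = 1.5000, f(x_0) = 2.250000, coefficient = 1
x_1 = 1.8750, f(x_1) = 3.515625, coefficient = 4
x_2 = 2.2500, f(x_2) = 5.062500, coefficient = 2
x_3 = 2.6250, f(x_3) = 6.890625, coefficient = 4
x_4 = 3.0000, f(x_4) = 9.000000, coefficient = 2
x_5 = 3.3750, f(x_5) = 11.390625, coefficient = 4
x_6 = 3.7500, f(x_6) = 14.062500, coefficient = 1

I ≈ (0.375000/3) × 131.625000 = 16.453125
Exact value: 16.453125
Error: 0.000000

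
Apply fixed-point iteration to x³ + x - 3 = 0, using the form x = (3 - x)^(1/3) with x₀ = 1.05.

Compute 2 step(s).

Equation: x³ + x - 3 = 0
Fixed-point form: x = (3 - x)^(1/3)
x₀ = 1.05

x_1 = g(1.050000) = 1.249333
x_2 = g(1.249333) = 1.205224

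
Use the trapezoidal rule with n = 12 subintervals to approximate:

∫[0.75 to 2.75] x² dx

f(x) = x²
a = 0.75, b = 2.75, n = 12
h = (b - a)/n = 0.166667

Trapezoidal rule: (h/2)[f(x₀) + 2f(x₁) + 2f(x₂) + ... + f(xₙ)]

x_0 = 0.7500, f(x_0) = 0.562500, coefficient = 1
x_1 = 0.9167, f(x_1) = 0.840278, coefficient = 2
x_2 = 1.0833, f(x_2) = 1.173611, coefficient = 2
x_3 = 1.2500, f(x_3) = 1.562500, coefficient = 2
x_4 = 1.4167, f(x_4) = 2.006944, coefficient = 2
x_5 = 1.5833, f(x_5) = 2.506944, coefficient = 2
x_6 = 1.7500, f(x_6) = 3.062500, coefficient = 2
x_7 = 1.9167, f(x_7) = 3.673611, coefficient = 2
x_8 = 2.0833, f(x_8) = 4.340278, coefficient = 2
x_9 = 2.2500, f(x_9) = 5.062500, coefficient = 2
x_10 = 2.4167, f(x_10) = 5.840278, coefficient = 2
x_11 = 2.5833, f(x_11) = 6.673611, coefficient = 2
x_12 = 2.7500, f(x_12) = 7.562500, coefficient = 1

I ≈ (0.166667/2) × 81.611111 = 6.800926
Exact value: 6.791667
Error: 0.009259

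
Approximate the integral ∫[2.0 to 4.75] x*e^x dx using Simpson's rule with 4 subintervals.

f(x) = x*e^x
a = 2.0, b = 4.75, n = 4
h = (b - a)/n = 0.687500

Simpson's rule: (h/3)[f(x₀) + 4f(x₁) + 2f(x₂) + ... + f(xₙ)]

x_0 = 2.0000, f(x_0) = 14.778112, coefficient = 1
x_1 = 2.6875, f(x_1) = 39.492524, coefficient = 4
x_2 = 3.3750, f(x_2) = 98.631958, coefficient = 2
x_3 = 4.0625, f(x_3) = 236.110177, coefficient = 4
x_4 = 4.7500, f(x_4) = 549.025352, coefficient = 1

I ≈ (0.687500/3) × 1863.478184 = 427.047084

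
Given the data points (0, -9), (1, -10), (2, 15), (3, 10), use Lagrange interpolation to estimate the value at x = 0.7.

Lagrange interpolation formula:
P(x) = Σ yᵢ × Lᵢ(x)
where Lᵢ(x) = Π_{j≠i} (x - xⱼ)/(xᵢ - xⱼ)

L_0(0.7) = (0.7 - 1)/(0 - 1) × (0.7 - 2)/(0 - 2) × (0.7 - 3)/(0 - 3) = 0.149500
L_1(0.7) = (0.7 - 0)/(1 - 0) × (0.7 - 2)/(1 - 2) × (0.7 - 3)/(1 - 3) = 1.046500
L_2(0.7) = (0.7 - 0)/(2 - 0) × (0.7 - 1)/(2 - 1) × (0.7 - 3)/(2 - 3) = -0.241500
L_3(0.7) = (0.7 - 0)/(3 - 0) × (0.7 - 1)/(3 - 1) × (0.7 - 2)/(3 - 2) = 0.045500

P(0.7) = (-9)×L_0(0.7) + (-10)×L_1(0.7) + 15×L_2(0.7) + 10×L_3(0.7)
P(0.7) = -14.978000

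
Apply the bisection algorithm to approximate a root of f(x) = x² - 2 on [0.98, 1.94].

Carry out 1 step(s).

f(x) = x² - 2
Initial interval: [0.98, 1.94]

Iteration 1:
  c_1 = (0.980000 + 1.940000)/2 = 1.460000
  f(c_1) = f(1.460000) = 0.131600
  f(a) × f(c) < 0, new interval: [0.980000, 1.460000]

After 1 iteration(s), the approximation is c_1 = 1.460000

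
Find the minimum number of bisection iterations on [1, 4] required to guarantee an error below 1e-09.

We need (b-a)/2^n ≤ 1e-09
(4 - 1)/2^n ≤ 1e-09
3/2^n ≤ 1e-09
2^n ≥ 3000000000
n ≥ log₂(3000000000) = 31.48
n ≥ 32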